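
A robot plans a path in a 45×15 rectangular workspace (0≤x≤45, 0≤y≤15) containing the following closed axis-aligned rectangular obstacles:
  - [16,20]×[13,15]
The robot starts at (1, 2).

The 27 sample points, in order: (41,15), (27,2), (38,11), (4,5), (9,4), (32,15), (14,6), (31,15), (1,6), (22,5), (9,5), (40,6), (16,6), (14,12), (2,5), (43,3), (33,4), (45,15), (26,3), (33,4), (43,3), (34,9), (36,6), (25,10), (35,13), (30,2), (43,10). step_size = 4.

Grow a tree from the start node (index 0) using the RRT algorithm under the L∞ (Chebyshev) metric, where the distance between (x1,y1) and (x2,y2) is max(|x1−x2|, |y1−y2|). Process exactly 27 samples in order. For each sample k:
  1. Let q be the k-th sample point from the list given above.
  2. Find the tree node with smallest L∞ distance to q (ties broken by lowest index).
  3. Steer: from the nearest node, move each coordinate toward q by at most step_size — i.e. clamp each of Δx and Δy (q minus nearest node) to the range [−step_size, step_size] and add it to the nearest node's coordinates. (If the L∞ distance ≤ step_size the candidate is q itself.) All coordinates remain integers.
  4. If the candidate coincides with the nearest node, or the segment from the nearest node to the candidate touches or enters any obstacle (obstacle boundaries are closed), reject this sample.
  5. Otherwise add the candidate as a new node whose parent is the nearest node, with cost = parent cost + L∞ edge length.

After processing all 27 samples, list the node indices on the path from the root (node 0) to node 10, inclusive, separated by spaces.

Path: 0 1 2 5 10

1. q=(41,15) nearest=0 d=40 new=(5,6) → add node 1 parent=0 cost=4
2. q=(27,2) nearest=1 d=22 new=(9,2) → add node 2 parent=1 cost=8
3. q=(38,11) nearest=2 d=29 new=(13,6) → add node 3 parent=2 cost=12
4. q=(4,5) nearest=1 d=1 new=(4,5) → add node 4 parent=1 cost=5
5. q=(9,4) nearest=2 d=2 new=(9,4) → add node 5 parent=2 cost=10
6. q=(32,15) nearest=3 d=19 new=(17,10) → add node 6 parent=3 cost=16
7. q=(14,6) nearest=3 d=1 new=(14,6) → add node 7 parent=3 cost=13
8. q=(31,15) nearest=6 d=14 new=(21,14) → blocked by [16,20]×[13,15], reject
9. q=(1,6) nearest=4 d=3 new=(1,6) → add node 8 parent=4 cost=8
10. q=(22,5) nearest=6 d=5 new=(21,6) → add node 9 parent=6 cost=20
11. q=(9,5) nearest=5 d=1 new=(9,5) → add node 10 parent=5 cost=11
12. q=(40,6) nearest=9 d=19 new=(25,6) → add node 11 parent=9 cost=24
13. q=(16,6) nearest=7 d=2 new=(16,6) → add node 12 parent=7 cost=15
14. q=(14,12) nearest=6 d=3 new=(14,12) → add node 13 parent=6 cost=19
15. q=(2,5) nearest=8 d=1 new=(2,5) → add node 14 parent=8 cost=9
16. q=(43,3) nearest=11 d=18 new=(29,3) → add node 15 parent=11 cost=28
17. q=(33,4) nearest=15 d=4 new=(33,4) → add node 16 parent=15 cost=32
18. q=(45,15) nearest=16 d=12 new=(37,8) → add node 17 parent=16 cost=36
19. q=(26,3) nearest=11 d=3 new=(26,3) → add node 18 parent=11 cost=27
20. q=(33,4) nearest=16 d=0 → coincident, reject
21. q=(43,3) nearest=17 d=6 new=(41,4) → add node 19 parent=17 cost=40
22. q=(34,9) nearest=17 d=3 new=(34,9) → add node 20 parent=17 cost=39
23. q=(36,6) nearest=17 d=2 new=(36,6) → add node 21 parent=17 cost=38
24. q=(25,10) nearest=9 d=4 new=(25,10) → add node 22 parent=9 cost=24
25. q=(35,13) nearest=20 d=4 new=(35,13) → add node 23 parent=20 cost=43
26. q=(30,2) nearest=15 d=1 new=(30,2) → add node 24 parent=15 cost=29
27. q=(43,10) nearest=17 d=6 new=(41,10) → add node 25 parent=17 cost=40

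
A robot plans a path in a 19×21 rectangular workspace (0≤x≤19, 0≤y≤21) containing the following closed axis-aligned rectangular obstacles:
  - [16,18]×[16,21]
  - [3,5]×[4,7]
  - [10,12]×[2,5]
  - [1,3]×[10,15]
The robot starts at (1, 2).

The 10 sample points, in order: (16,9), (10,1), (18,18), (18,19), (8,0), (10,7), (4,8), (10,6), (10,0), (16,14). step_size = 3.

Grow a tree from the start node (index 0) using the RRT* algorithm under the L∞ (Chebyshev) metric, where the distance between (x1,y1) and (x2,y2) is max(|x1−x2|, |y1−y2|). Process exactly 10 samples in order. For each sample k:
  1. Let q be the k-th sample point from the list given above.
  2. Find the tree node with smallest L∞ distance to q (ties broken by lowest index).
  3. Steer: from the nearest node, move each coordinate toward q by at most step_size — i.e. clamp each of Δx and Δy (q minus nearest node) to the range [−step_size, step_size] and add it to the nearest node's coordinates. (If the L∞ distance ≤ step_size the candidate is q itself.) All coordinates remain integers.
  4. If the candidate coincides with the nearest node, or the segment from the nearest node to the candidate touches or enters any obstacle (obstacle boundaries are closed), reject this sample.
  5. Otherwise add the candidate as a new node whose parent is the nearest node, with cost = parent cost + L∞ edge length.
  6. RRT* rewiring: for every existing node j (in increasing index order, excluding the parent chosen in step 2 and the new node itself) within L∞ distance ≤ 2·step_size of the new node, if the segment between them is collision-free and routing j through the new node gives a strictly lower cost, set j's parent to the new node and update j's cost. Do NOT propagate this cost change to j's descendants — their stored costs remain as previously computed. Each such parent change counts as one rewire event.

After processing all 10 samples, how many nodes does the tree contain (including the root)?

1. q=(16,9) nearest=0 d=15 new=(4,5) → blocked by [3,5]×[4,7], reject
2. q=(10,1) nearest=0 d=9 new=(4,1) → add node 1 parent=0 cost=3
3. q=(18,18) nearest=0 d=17 new=(4,5) → blocked by [3,5]×[4,7], reject
4. q=(18,19) nearest=0 d=17 new=(4,5) → blocked by [3,5]×[4,7], reject
5. q=(8,0) nearest=1 d=4 new=(7,0) → add node 2 parent=1 cost=6
6. q=(10,7) nearest=1 d=6 new=(7,4) → add node 3 parent=1 cost=6
7. q=(4,8) nearest=3 d=4 new=(4,7) → blocked by [3,5]×[4,7], reject
8. q=(10,6) nearest=3 d=3 new=(10,6) → add node 4 parent=3 cost=9
9. q=(10,0) nearest=2 d=3 new=(10,0) → add node 5 parent=2 cost=9
10. q=(16,14) nearest=4 d=8 new=(13,9) → add node 6 parent=4 cost=12

Node count: 7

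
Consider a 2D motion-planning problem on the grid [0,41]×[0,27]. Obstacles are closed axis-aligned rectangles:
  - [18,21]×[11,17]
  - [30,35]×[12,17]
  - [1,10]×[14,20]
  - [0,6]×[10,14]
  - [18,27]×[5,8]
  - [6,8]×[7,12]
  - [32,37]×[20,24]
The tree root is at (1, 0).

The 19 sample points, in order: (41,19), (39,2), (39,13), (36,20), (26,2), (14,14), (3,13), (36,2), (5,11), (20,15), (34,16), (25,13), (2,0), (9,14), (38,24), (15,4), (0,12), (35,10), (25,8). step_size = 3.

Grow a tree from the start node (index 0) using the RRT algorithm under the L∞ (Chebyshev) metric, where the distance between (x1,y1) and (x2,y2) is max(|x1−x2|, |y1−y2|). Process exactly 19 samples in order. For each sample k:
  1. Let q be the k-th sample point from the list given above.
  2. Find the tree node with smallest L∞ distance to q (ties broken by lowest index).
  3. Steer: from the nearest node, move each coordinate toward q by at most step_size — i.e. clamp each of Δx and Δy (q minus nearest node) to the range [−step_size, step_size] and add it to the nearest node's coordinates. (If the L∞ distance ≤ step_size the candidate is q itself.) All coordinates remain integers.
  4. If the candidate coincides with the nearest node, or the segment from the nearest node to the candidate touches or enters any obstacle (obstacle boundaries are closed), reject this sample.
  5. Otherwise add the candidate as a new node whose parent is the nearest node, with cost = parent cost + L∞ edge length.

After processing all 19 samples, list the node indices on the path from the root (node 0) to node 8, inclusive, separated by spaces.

1. q=(41,19) nearest=0 d=40 new=(4,3) → add node 1 parent=0 cost=3
2. q=(39,2) nearest=1 d=35 new=(7,2) → add node 2 parent=1 cost=6
3. q=(39,13) nearest=2 d=32 new=(10,5) → add node 3 parent=2 cost=9
4. q=(36,20) nearest=3 d=26 new=(13,8) → add node 4 parent=3 cost=12
5. q=(26,2) nearest=4 d=13 new=(16,5) → add node 5 parent=4 cost=15
6. q=(14,14) nearest=4 d=6 new=(14,11) → add node 6 parent=4 cost=15
7. q=(3,13) nearest=3 d=8 new=(7,8) → blocked by [6,8]×[7,12], reject
8. q=(36,2) nearest=5 d=20 new=(19,2) → add node 7 parent=5 cost=18
9. q=(5,11) nearest=3 d=6 new=(7,8) → blocked by [6,8]×[7,12], reject
10. q=(20,15) nearest=6 d=6 new=(17,14) → add node 8 parent=6 cost=18
11. q=(34,16) nearest=7 d=15 new=(22,5) → blocked by [18,27]×[5,8], reject
12. q=(25,13) nearest=8 d=8 new=(20,13) → blocked by [18,21]×[11,17], reject
13. q=(2,0) nearest=0 d=1 new=(2,0) → add node 9 parent=0 cost=1
14. q=(9,14) nearest=6 d=5 new=(11,14) → add node 10 parent=6 cost=18
15. q=(38,24) nearest=8 d=21 new=(20,17) → blocked by [18,21]×[11,17], reject
16. q=(15,4) nearest=5 d=1 new=(15,4) → add node 11 parent=5 cost=16
17. q=(0,12) nearest=1 d=9 new=(1,6) → add node 12 parent=1 cost=6
18. q=(35,10) nearest=7 d=16 new=(22,5) → blocked by [18,27]×[5,8], reject
19. q=(25,8) nearest=7 d=6 new=(22,5) → blocked by [18,27]×[5,8], reject

Path: 0 1 2 3 4 6 8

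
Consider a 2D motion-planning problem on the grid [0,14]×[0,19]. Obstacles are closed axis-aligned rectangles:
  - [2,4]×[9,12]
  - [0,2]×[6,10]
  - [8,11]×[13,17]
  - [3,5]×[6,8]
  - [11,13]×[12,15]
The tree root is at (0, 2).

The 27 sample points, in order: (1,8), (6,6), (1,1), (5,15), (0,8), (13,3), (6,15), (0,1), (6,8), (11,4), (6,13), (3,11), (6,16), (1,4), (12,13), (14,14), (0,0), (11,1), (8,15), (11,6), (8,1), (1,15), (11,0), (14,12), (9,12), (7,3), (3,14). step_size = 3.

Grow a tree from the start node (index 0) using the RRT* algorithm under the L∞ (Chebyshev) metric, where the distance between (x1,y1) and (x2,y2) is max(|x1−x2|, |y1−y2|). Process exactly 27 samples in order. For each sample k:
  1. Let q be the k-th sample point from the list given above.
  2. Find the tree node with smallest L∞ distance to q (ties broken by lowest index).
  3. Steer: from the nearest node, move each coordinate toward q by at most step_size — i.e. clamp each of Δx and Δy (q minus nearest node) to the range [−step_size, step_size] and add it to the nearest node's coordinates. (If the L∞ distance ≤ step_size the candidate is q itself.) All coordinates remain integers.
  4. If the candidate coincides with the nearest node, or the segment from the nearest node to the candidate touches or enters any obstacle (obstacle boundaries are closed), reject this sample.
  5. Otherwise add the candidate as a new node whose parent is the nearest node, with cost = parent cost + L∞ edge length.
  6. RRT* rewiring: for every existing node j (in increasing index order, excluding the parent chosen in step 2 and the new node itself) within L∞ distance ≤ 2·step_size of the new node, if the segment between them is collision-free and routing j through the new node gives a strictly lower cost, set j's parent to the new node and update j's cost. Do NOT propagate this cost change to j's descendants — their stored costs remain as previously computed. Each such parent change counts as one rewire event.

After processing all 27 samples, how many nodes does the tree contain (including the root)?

1. q=(1,8) nearest=0 d=6 new=(1,5) → add node 1 parent=0 cost=3
2. q=(6,6) nearest=1 d=5 new=(4,6) → blocked by [3,5]×[6,8], reject
3. q=(1,1) nearest=0 d=1 new=(1,1) → add node 2 parent=0 cost=1
4. q=(5,15) nearest=1 d=10 new=(4,8) → blocked by [0,2]×[6,10], reject
5. q=(0,8) nearest=1 d=3 new=(0,8) → blocked by [0,2]×[6,10], reject
6. q=(13,3) nearest=1 d=12 new=(4,3) → add node 3 parent=1 cost=6
7. q=(6,15) nearest=1 d=10 new=(4,8) → blocked by [0,2]×[6,10], reject
8. q=(0,1) nearest=0 d=1 new=(0,1) → add node 4 parent=0 cost=1; rewire 3→4 (5<6)
9. q=(6,8) nearest=1 d=5 new=(4,8) → blocked by [0,2]×[6,10], reject
10. q=(11,4) nearest=3 d=7 new=(7,4) → add node 5 parent=3 cost=8
11. q=(6,13) nearest=1 d=8 new=(4,8) → blocked by [0,2]×[6,10], reject
12. q=(3,11) nearest=1 d=6 new=(3,8) → blocked by [0,2]×[6,10], reject
13. q=(6,16) nearest=1 d=11 new=(4,8) → blocked by [0,2]×[6,10], reject
14. q=(1,4) nearest=1 d=1 new=(1,4) → add node 6 parent=1 cost=4
15. q=(12,13) nearest=5 d=9 new=(10,7) → add node 7 parent=5 cost=11
16. q=(14,14) nearest=7 d=7 new=(13,10) → add node 8 parent=7 cost=14
17. q=(0,0) nearest=2 d=1 new=(0,0) → add node 9 parent=2 cost=2
18. q=(11,1) nearest=5 d=4 new=(10,1) → add node 10 parent=5 cost=11
19. q=(8,15) nearest=8 d=5 new=(10,13) → blocked by [8,11]×[13,17], reject
20. q=(11,6) nearest=7 d=1 new=(11,6) → add node 11 parent=7 cost=12
21. q=(8,1) nearest=10 d=2 new=(8,1) → add node 12 parent=10 cost=13
22. q=(1,15) nearest=7 d=9 new=(7,10) → add node 13 parent=7 cost=14
23. q=(11,0) nearest=10 d=1 new=(11,0) → add node 14 parent=10 cost=12
24. q=(14,12) nearest=8 d=2 new=(14,12) → add node 15 parent=8 cost=16
25. q=(9,12) nearest=13 d=2 new=(9,12) → add node 16 parent=13 cost=16
26. q=(7,3) nearest=5 d=1 new=(7,3) → add node 17 parent=5 cost=9; rewire 12→17 (11<13)
27. q=(3,14) nearest=13 d=4 new=(4,13) → add node 18 parent=13 cost=17

Node count: 19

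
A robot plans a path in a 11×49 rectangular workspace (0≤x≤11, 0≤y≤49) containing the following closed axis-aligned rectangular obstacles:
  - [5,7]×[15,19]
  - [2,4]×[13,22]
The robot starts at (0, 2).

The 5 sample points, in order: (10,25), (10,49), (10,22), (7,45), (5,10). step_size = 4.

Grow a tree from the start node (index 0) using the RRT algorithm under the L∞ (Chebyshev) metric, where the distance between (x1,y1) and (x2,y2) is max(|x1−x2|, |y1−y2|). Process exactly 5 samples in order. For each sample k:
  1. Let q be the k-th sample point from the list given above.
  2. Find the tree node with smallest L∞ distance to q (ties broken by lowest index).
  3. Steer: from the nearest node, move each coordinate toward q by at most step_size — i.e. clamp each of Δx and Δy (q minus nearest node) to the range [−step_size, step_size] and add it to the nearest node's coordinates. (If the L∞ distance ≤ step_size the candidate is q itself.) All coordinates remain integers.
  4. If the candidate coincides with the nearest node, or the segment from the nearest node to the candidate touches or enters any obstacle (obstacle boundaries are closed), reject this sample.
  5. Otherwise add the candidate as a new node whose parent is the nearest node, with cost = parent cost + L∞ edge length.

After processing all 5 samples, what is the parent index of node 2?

1. q=(10,25) nearest=0 d=23 new=(4,6) → add node 1 parent=0 cost=4
2. q=(10,49) nearest=1 d=43 new=(8,10) → add node 2 parent=1 cost=8
3. q=(10,22) nearest=2 d=12 new=(10,14) → add node 3 parent=2 cost=12
4. q=(7,45) nearest=3 d=31 new=(7,18) → blocked by [5,7]×[15,19], reject
5. q=(5,10) nearest=2 d=3 new=(5,10) → add node 4 parent=2 cost=11

Parent of node 2: 1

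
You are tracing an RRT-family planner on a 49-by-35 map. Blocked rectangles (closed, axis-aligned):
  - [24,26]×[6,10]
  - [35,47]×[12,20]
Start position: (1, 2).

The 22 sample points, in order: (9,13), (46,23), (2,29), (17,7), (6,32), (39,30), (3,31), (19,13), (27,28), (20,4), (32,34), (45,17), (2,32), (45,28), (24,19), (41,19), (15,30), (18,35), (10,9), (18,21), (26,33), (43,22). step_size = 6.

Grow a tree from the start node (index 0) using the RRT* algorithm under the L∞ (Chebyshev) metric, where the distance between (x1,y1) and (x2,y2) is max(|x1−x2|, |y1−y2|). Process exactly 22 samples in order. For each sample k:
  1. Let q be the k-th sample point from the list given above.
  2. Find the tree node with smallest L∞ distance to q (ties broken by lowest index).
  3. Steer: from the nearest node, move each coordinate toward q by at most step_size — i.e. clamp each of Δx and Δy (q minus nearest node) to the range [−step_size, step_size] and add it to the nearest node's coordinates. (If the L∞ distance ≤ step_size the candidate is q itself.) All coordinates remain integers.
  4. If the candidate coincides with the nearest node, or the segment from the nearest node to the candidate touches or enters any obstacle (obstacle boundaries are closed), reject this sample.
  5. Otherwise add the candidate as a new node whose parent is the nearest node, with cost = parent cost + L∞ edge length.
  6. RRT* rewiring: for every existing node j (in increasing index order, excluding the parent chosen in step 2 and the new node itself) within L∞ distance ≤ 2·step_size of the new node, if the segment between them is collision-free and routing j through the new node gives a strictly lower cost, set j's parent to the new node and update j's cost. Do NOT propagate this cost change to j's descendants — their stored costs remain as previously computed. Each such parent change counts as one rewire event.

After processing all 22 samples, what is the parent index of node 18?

Parent of node 18: 1

1. q=(9,13) nearest=0 d=11 new=(7,8) → add node 1 parent=0 cost=6
2. q=(46,23) nearest=1 d=39 new=(13,14) → add node 2 parent=1 cost=12
3. q=(2,29) nearest=2 d=15 new=(7,20) → add node 3 parent=2 cost=18
4. q=(17,7) nearest=2 d=7 new=(17,8) → add node 4 parent=2 cost=18
5. q=(6,32) nearest=3 d=12 new=(6,26) → add node 5 parent=3 cost=24
6. q=(39,30) nearest=4 d=22 new=(23,14) → add node 6 parent=4 cost=24
7. q=(3,31) nearest=5 d=5 new=(3,31) → add node 7 parent=5 cost=29
8. q=(19,13) nearest=6 d=4 new=(19,13) → add node 8 parent=6 cost=28
9. q=(27,28) nearest=2 d=14 new=(19,20) → add node 9 parent=2 cost=18; rewire 8→9 (25<28)
10. q=(20,4) nearest=4 d=4 new=(20,4) → add node 10 parent=4 cost=22
11. q=(32,34) nearest=9 d=14 new=(25,26) → add node 11 parent=9 cost=24
12. q=(45,17) nearest=11 d=20 new=(31,20) → add node 12 parent=11 cost=30
13. q=(2,32) nearest=7 d=1 new=(2,32) → add node 13 parent=7 cost=30
14. q=(45,28) nearest=12 d=14 new=(37,26) → add node 14 parent=12 cost=36
15. q=(24,19) nearest=6 d=5 new=(24,19) → add node 15 parent=6 cost=29
16. q=(41,19) nearest=14 d=7 new=(41,20) → blocked by [35,47]×[12,20], reject
17. q=(15,30) nearest=5 d=9 new=(12,30) → add node 16 parent=5 cost=30
18. q=(18,35) nearest=16 d=6 new=(18,35) → add node 17 parent=16 cost=36
19. q=(10,9) nearest=1 d=3 new=(10,9) → add node 18 parent=1 cost=9; rewire 4→18 (16<18); rewire 8→18 (18<25); rewire 10→18 (19<22)
20. q=(18,21) nearest=9 d=1 new=(18,21) → add node 19 parent=9 cost=19; rewire 15→19 (25<29); rewire 16→19 (28<30)
21. q=(26,33) nearest=11 d=7 new=(26,32) → add node 20 parent=11 cost=30
22. q=(43,22) nearest=14 d=6 new=(43,22) → add node 21 parent=14 cost=42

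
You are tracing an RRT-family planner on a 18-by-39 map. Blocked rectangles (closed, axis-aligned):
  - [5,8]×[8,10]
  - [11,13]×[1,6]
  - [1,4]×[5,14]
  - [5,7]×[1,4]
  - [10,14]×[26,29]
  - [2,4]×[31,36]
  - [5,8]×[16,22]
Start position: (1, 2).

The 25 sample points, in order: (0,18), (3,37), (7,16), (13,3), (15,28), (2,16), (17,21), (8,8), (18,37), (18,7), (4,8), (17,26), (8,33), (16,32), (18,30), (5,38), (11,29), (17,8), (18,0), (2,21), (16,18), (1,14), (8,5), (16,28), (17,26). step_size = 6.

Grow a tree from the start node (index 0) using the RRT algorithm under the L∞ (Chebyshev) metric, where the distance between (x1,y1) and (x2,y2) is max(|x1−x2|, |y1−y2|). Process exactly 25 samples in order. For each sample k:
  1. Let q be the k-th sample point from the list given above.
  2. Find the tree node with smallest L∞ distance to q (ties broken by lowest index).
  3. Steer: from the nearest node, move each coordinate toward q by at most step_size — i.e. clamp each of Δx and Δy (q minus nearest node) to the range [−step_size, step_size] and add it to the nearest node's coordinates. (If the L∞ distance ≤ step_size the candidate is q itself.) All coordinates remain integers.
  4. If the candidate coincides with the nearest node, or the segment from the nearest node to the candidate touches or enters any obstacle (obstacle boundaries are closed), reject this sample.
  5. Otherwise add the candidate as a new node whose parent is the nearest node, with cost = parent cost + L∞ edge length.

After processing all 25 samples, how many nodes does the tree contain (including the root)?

1. q=(0,18) nearest=0 d=16 new=(0,8) → add node 1 parent=0 cost=6
2. q=(3,37) nearest=1 d=29 new=(3,14) → blocked by [1,4]×[5,14], reject
3. q=(7,16) nearest=1 d=8 new=(6,14) → blocked by [1,4]×[5,14], reject
4. q=(13,3) nearest=0 d=12 new=(7,3) → blocked by [5,7]×[1,4], reject
5. q=(15,28) nearest=1 d=20 new=(6,14) → blocked by [1,4]×[5,14], reject
6. q=(2,16) nearest=1 d=8 new=(2,14) → blocked by [1,4]×[5,14], reject
7. q=(17,21) nearest=1 d=17 new=(6,14) → blocked by [1,4]×[5,14], reject
8. q=(8,8) nearest=0 d=7 new=(7,8) → blocked by [5,8]×[8,10], reject
9. q=(18,37) nearest=1 d=29 new=(6,14) → blocked by [1,4]×[5,14], reject
10. q=(18,7) nearest=0 d=17 new=(7,7) → add node 2 parent=0 cost=6
11. q=(4,8) nearest=2 d=3 new=(4,8) → blocked by [1,4]×[5,14], reject
12. q=(17,26) nearest=1 d=18 new=(6,14) → blocked by [1,4]×[5,14], reject
13. q=(8,33) nearest=1 d=25 new=(6,14) → blocked by [1,4]×[5,14], reject
14. q=(16,32) nearest=1 d=24 new=(6,14) → blocked by [1,4]×[5,14], reject
15. q=(18,30) nearest=1 d=22 new=(6,14) → blocked by [1,4]×[5,14], reject
16. q=(5,38) nearest=1 d=30 new=(5,14) → blocked by [1,4]×[5,14], reject
17. q=(11,29) nearest=1 d=21 new=(6,14) → blocked by [1,4]×[5,14], reject
18. q=(17,8) nearest=2 d=10 new=(13,8) → add node 3 parent=2 cost=12
19. q=(18,0) nearest=3 d=8 new=(18,2) → add node 4 parent=3 cost=18
20. q=(2,21) nearest=1 d=13 new=(2,14) → blocked by [1,4]×[5,14], reject
21. q=(16,18) nearest=3 d=10 new=(16,14) → add node 5 parent=3 cost=18
22. q=(1,14) nearest=1 d=6 new=(1,14) → blocked by [1,4]×[5,14], reject
23. q=(8,5) nearest=2 d=2 new=(8,5) → add node 6 parent=2 cost=8
24. q=(16,28) nearest=5 d=14 new=(16,20) → add node 7 parent=5 cost=24
25. q=(17,26) nearest=7 d=6 new=(17,26) → add node 8 parent=7 cost=30

Node count: 9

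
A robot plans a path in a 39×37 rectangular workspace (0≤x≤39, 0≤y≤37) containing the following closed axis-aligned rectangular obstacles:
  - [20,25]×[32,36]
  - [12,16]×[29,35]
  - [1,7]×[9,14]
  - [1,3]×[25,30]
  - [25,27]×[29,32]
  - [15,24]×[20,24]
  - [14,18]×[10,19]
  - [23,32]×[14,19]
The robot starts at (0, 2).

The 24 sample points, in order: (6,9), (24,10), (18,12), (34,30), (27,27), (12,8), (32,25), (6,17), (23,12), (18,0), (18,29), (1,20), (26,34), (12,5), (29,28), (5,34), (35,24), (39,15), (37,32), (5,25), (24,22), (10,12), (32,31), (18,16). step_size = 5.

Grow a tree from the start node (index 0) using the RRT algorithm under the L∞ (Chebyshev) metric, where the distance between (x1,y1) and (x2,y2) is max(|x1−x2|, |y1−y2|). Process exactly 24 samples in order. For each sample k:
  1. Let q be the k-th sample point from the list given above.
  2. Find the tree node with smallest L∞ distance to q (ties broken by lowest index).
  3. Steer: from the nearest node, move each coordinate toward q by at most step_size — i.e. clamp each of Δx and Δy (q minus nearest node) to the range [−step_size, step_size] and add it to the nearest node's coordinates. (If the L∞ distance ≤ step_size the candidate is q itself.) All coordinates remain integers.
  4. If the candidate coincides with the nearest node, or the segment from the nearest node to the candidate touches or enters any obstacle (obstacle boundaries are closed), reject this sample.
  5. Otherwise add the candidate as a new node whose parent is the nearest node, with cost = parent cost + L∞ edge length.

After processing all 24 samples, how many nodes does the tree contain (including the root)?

1. q=(6,9) nearest=0 d=7 new=(5,7) → add node 1 parent=0 cost=5
2. q=(24,10) nearest=1 d=19 new=(10,10) → add node 2 parent=1 cost=10
3. q=(18,12) nearest=2 d=8 new=(15,12) → blocked by [14,18]×[10,19], reject
4. q=(34,30) nearest=2 d=24 new=(15,15) → blocked by [14,18]×[10,19], reject
5. q=(27,27) nearest=2 d=17 new=(15,15) → blocked by [14,18]×[10,19], reject
6. q=(12,8) nearest=2 d=2 new=(12,8) → add node 3 parent=2 cost=12
7. q=(32,25) nearest=3 d=20 new=(17,13) → blocked by [14,18]×[10,19], reject
8. q=(6,17) nearest=2 d=7 new=(6,15) → blocked by [1,7]×[9,14], reject
9. q=(23,12) nearest=3 d=11 new=(17,12) → blocked by [14,18]×[10,19], reject
10. q=(18,0) nearest=3 d=8 new=(17,3) → add node 4 parent=3 cost=17
11. q=(18,29) nearest=2 d=19 new=(15,15) → blocked by [14,18]×[10,19], reject
12. q=(1,20) nearest=2 d=10 new=(5,15) → blocked by [1,7]×[9,14], reject
13. q=(26,34) nearest=2 d=24 new=(15,15) → blocked by [14,18]×[10,19], reject
14. q=(12,5) nearest=3 d=3 new=(12,5) → add node 5 parent=3 cost=15
15. q=(29,28) nearest=2 d=19 new=(15,15) → blocked by [14,18]×[10,19], reject
16. q=(5,34) nearest=2 d=24 new=(5,15) → blocked by [1,7]×[9,14], reject
17. q=(35,24) nearest=4 d=21 new=(22,8) → add node 6 parent=4 cost=22
18. q=(39,15) nearest=6 d=17 new=(27,13) → add node 7 parent=6 cost=27
19. q=(37,32) nearest=7 d=19 new=(32,18) → blocked by [23,32]×[14,19], reject
20. q=(5,25) nearest=2 d=15 new=(5,15) → blocked by [1,7]×[9,14], reject
21. q=(24,22) nearest=7 d=9 new=(24,18) → blocked by [23,32]×[14,19], reject
22. q=(10,12) nearest=2 d=2 new=(10,12) → add node 8 parent=2 cost=12
23. q=(32,31) nearest=7 d=18 new=(32,18) → blocked by [23,32]×[14,19], reject
24. q=(18,16) nearest=2 d=8 new=(15,15) → blocked by [14,18]×[10,19], reject

Node count: 9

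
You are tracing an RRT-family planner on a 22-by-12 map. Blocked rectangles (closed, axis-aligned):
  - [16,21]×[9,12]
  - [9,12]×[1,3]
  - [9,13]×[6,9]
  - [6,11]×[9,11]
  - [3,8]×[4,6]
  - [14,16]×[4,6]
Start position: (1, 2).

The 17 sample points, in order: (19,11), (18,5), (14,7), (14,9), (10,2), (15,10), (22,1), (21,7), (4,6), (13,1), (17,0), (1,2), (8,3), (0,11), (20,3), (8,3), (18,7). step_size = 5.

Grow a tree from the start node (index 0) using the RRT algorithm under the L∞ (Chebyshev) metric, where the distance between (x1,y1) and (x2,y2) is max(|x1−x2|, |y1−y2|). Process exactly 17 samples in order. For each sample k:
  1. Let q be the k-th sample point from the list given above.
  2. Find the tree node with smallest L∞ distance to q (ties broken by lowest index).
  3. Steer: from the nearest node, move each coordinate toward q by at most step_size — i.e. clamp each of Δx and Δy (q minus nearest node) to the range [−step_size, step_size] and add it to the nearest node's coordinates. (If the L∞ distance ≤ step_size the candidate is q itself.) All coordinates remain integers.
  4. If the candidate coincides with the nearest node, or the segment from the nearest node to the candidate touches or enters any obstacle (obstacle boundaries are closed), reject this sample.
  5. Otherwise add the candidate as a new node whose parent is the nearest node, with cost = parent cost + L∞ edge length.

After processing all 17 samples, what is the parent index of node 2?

Parent of node 2: 1

1. q=(19,11) nearest=0 d=18 new=(6,7) → blocked by [3,8]×[4,6], reject
2. q=(18,5) nearest=0 d=17 new=(6,5) → blocked by [3,8]×[4,6], reject
3. q=(14,7) nearest=0 d=13 new=(6,7) → blocked by [3,8]×[4,6], reject
4. q=(14,9) nearest=0 d=13 new=(6,7) → blocked by [3,8]×[4,6], reject
5. q=(10,2) nearest=0 d=9 new=(6,2) → add node 1 parent=0 cost=5
6. q=(15,10) nearest=1 d=9 new=(11,7) → blocked by [9,13]×[6,9], reject
7. q=(22,1) nearest=1 d=16 new=(11,1) → blocked by [9,12]×[1,3], reject
8. q=(21,7) nearest=1 d=15 new=(11,7) → blocked by [9,13]×[6,9], reject
9. q=(4,6) nearest=0 d=4 new=(4,6) → blocked by [3,8]×[4,6], reject
10. q=(13,1) nearest=1 d=7 new=(11,1) → blocked by [9,12]×[1,3], reject
11. q=(17,0) nearest=1 d=11 new=(11,0) → add node 2 parent=1 cost=10
12. q=(1,2) nearest=0 d=0 → coincident, reject
13. q=(8,3) nearest=1 d=2 new=(8,3) → add node 3 parent=1 cost=7
14. q=(0,11) nearest=3 d=8 new=(3,8) → blocked by [3,8]×[4,6], reject
15. q=(20,3) nearest=2 d=9 new=(16,3) → add node 4 parent=2 cost=15
16. q=(8,3) nearest=3 d=0 → coincident, reject
17. q=(18,7) nearest=4 d=4 new=(18,7) → add node 5 parent=4 cost=19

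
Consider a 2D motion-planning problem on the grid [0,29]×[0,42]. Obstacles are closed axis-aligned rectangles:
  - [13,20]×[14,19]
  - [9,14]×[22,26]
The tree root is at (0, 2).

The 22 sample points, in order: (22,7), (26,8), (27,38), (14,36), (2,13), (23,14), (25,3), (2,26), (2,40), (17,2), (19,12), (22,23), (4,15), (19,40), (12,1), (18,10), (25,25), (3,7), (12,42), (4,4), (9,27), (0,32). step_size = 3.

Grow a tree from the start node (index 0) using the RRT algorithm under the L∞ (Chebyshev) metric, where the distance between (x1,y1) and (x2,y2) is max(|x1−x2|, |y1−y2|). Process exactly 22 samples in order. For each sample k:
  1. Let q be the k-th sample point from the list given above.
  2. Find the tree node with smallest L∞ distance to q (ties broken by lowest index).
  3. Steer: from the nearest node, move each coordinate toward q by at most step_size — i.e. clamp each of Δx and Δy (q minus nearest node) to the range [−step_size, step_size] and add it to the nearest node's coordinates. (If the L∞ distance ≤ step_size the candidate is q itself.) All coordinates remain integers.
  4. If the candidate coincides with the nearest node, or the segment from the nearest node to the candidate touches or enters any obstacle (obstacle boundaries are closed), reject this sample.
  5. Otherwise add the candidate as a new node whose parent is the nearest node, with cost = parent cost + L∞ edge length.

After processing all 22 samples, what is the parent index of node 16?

Parent of node 16: 8

1. q=(22,7) nearest=0 d=22 new=(3,5) → add node 1 parent=0 cost=3
2. q=(26,8) nearest=1 d=23 new=(6,8) → add node 2 parent=1 cost=6
3. q=(27,38) nearest=2 d=30 new=(9,11) → add node 3 parent=2 cost=9
4. q=(14,36) nearest=3 d=25 new=(12,14) → add node 4 parent=3 cost=12
5. q=(2,13) nearest=2 d=5 new=(3,11) → add node 5 parent=2 cost=9
6. q=(23,14) nearest=4 d=11 new=(15,14) → blocked by [13,20]×[14,19], reject
7. q=(25,3) nearest=4 d=13 new=(15,11) → add node 6 parent=4 cost=15
8. q=(2,26) nearest=4 d=12 new=(9,17) → add node 7 parent=4 cost=15
9. q=(2,40) nearest=7 d=23 new=(6,20) → add node 8 parent=7 cost=18
10. q=(17,2) nearest=3 d=9 new=(12,8) → add node 9 parent=3 cost=12
11. q=(19,12) nearest=6 d=4 new=(18,12) → add node 10 parent=6 cost=18
12. q=(22,23) nearest=4 d=10 new=(15,17) → blocked by [13,20]×[14,19], reject
13. q=(4,15) nearest=5 d=4 new=(4,14) → add node 11 parent=5 cost=12
14. q=(19,40) nearest=8 d=20 new=(9,23) → blocked by [9,14]×[22,26], reject
15. q=(12,1) nearest=2 d=7 new=(9,5) → add node 12 parent=2 cost=9
16. q=(18,10) nearest=10 d=2 new=(18,10) → add node 13 parent=10 cost=20
17. q=(25,25) nearest=4 d=13 new=(15,17) → blocked by [13,20]×[14,19], reject
18. q=(3,7) nearest=1 d=2 new=(3,7) → add node 14 parent=1 cost=5
19. q=(12,42) nearest=8 d=22 new=(9,23) → blocked by [9,14]×[22,26], reject
20. q=(4,4) nearest=1 d=1 new=(4,4) → add node 15 parent=1 cost=4
21. q=(9,27) nearest=8 d=7 new=(9,23) → blocked by [9,14]×[22,26], reject
22. q=(0,32) nearest=8 d=12 new=(3,23) → add node 16 parent=8 cost=21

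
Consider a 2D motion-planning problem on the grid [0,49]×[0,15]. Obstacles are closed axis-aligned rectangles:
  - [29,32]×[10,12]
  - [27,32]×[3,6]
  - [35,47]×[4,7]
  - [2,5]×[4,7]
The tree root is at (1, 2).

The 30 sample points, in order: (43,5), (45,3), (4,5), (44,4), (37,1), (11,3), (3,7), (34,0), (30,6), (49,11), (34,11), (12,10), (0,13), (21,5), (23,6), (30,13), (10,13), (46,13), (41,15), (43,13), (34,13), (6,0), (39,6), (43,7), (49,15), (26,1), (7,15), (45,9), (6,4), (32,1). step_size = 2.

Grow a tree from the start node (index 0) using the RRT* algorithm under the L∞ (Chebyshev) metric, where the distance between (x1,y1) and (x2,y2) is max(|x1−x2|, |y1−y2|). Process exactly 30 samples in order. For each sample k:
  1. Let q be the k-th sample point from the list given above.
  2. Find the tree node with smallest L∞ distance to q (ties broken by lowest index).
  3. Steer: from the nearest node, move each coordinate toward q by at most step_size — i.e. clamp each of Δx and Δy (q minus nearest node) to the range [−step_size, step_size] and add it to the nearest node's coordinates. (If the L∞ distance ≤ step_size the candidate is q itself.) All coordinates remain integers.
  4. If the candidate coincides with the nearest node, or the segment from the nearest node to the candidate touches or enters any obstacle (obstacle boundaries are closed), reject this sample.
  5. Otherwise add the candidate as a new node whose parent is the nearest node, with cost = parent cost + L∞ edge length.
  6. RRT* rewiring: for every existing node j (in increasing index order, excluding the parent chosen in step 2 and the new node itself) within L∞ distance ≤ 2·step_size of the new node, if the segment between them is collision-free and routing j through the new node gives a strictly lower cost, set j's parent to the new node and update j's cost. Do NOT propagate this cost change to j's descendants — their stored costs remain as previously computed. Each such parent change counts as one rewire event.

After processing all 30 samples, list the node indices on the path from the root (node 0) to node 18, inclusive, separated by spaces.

1. q=(43,5) nearest=0 d=42 new=(3,4) → blocked by [2,5]×[4,7], reject
2. q=(45,3) nearest=0 d=44 new=(3,3) → add node 1 parent=0 cost=2
3. q=(4,5) nearest=1 d=2 new=(4,5) → blocked by [2,5]×[4,7], reject
4. q=(44,4) nearest=1 d=41 new=(5,4) → blocked by [2,5]×[4,7], reject
5. q=(37,1) nearest=1 d=34 new=(5,1) → add node 2 parent=1 cost=4
6. q=(11,3) nearest=2 d=6 new=(7,3) → add node 3 parent=2 cost=6
7. q=(3,7) nearest=1 d=4 new=(3,5) → blocked by [2,5]×[4,7], reject
8. q=(34,0) nearest=3 d=27 new=(9,1) → add node 4 parent=3 cost=8
9. q=(30,6) nearest=4 d=21 new=(11,3) → add node 5 parent=4 cost=10
10. q=(49,11) nearest=5 d=38 new=(13,5) → add node 6 parent=5 cost=12
11. q=(34,11) nearest=6 d=21 new=(15,7) → add node 7 parent=6 cost=14
12. q=(12,10) nearest=7 d=3 new=(13,9) → add node 8 parent=7 cost=16
13. q=(0,13) nearest=1 d=10 new=(1,5) → blocked by [2,5]×[4,7], reject
14. q=(21,5) nearest=7 d=6 new=(17,5) → add node 9 parent=7 cost=16
15. q=(23,6) nearest=9 d=6 new=(19,6) → add node 10 parent=9 cost=18
16. q=(30,13) nearest=10 d=11 new=(21,8) → add node 11 parent=10 cost=20
17. q=(10,13) nearest=8 d=4 new=(11,11) → add node 12 parent=8 cost=18
18. q=(46,13) nearest=11 d=25 new=(23,10) → add node 13 parent=11 cost=22
19. q=(41,15) nearest=13 d=18 new=(25,12) → add node 14 parent=13 cost=24
20. q=(43,13) nearest=14 d=18 new=(27,13) → add node 15 parent=14 cost=26
21. q=(34,13) nearest=15 d=7 new=(29,13) → add node 16 parent=15 cost=28
22. q=(6,0) nearest=2 d=1 new=(6,0) → add node 17 parent=2 cost=5
23. q=(39,6) nearest=16 d=10 new=(31,11) → blocked by [29,32]×[10,12], reject
24. q=(43,7) nearest=16 d=14 new=(31,11) → blocked by [29,32]×[10,12], reject
25. q=(49,15) nearest=16 d=20 new=(31,15) → add node 18 parent=16 cost=30
26. q=(26,1) nearest=10 d=7 new=(21,4) → add node 19 parent=10 cost=20
27. q=(7,15) nearest=12 d=4 new=(9,13) → add node 20 parent=12 cost=20
28. q=(45,9) nearest=18 d=14 new=(33,13) → add node 21 parent=18 cost=32
29. q=(6,4) nearest=3 d=1 new=(6,4) → add node 22 parent=3 cost=7
30. q=(32,1) nearest=13 d=9 new=(25,8) → add node 23 parent=13 cost=24

Path: 0 1 2 3 4 5 6 7 9 10 11 13 14 15 16 18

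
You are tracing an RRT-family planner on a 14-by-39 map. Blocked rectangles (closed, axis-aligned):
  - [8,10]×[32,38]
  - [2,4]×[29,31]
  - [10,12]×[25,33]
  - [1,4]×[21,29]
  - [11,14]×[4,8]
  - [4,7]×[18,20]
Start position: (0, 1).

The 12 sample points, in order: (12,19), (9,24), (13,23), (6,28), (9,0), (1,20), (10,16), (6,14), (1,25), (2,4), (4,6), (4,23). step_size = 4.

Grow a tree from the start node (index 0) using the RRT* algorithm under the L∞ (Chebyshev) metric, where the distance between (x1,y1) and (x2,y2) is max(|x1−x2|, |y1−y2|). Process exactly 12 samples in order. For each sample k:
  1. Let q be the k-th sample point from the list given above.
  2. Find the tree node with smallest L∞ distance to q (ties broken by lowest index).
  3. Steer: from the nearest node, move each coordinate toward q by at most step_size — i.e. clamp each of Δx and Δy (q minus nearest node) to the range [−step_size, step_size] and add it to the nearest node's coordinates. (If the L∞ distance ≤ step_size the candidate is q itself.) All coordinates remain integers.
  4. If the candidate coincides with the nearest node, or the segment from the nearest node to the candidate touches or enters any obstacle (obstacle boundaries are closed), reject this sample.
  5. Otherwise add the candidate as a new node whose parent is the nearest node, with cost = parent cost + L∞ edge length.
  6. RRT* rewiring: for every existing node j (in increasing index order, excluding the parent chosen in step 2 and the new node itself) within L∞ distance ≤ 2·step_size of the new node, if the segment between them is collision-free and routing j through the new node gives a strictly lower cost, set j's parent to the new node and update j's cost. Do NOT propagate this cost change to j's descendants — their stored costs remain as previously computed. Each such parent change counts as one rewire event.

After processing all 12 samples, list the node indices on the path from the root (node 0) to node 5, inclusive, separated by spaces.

1. q=(12,19) nearest=0 d=18 new=(4,5) → add node 1 parent=0 cost=4
2. q=(9,24) nearest=1 d=19 new=(8,9) → add node 2 parent=1 cost=8
3. q=(13,23) nearest=2 d=14 new=(12,13) → add node 3 parent=2 cost=12
4. q=(6,28) nearest=3 d=15 new=(8,17) → add node 4 parent=3 cost=16
5. q=(9,0) nearest=1 d=5 new=(8,1) → add node 5 parent=1 cost=8
6. q=(1,20) nearest=4 d=7 new=(4,20) → blocked by [4,7]×[18,20], reject
7. q=(10,16) nearest=4 d=2 new=(10,16) → add node 6 parent=4 cost=18
8. q=(6,14) nearest=4 d=3 new=(6,14) → add node 7 parent=4 cost=19
9. q=(1,25) nearest=4 d=8 new=(4,21) → blocked by [1,4]×[21,29], reject
10. q=(2,4) nearest=1 d=2 new=(2,4) → add node 8 parent=1 cost=6
11. q=(4,6) nearest=1 d=1 new=(4,6) → add node 9 parent=1 cost=5; rewire 7→9 (13<19)
12. q=(4,23) nearest=4 d=6 new=(4,21) → blocked by [1,4]×[21,29], reject

Path: 0 1 5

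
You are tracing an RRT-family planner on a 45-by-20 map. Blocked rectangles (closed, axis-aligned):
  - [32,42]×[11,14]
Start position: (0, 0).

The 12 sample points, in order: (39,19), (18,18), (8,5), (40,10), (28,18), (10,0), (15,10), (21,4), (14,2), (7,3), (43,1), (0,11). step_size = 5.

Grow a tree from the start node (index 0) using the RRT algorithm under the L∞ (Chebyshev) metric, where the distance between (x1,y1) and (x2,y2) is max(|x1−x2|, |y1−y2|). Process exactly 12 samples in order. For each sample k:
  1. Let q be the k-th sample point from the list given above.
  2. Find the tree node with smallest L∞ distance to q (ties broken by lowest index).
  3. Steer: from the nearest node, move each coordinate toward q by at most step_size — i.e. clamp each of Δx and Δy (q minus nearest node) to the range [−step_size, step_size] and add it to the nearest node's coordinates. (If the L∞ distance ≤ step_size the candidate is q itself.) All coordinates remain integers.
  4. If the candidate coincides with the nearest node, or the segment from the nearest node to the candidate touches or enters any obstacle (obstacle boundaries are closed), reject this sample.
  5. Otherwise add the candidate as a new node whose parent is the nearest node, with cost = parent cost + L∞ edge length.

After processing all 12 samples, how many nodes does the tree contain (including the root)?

1. q=(39,19) nearest=0 d=39 new=(5,5) → add node 1 parent=0 cost=5
2. q=(18,18) nearest=1 d=13 new=(10,10) → add node 2 parent=1 cost=10
3. q=(8,5) nearest=1 d=3 new=(8,5) → add node 3 parent=1 cost=8
4. q=(40,10) nearest=2 d=30 new=(15,10) → add node 4 parent=2 cost=15
5. q=(28,18) nearest=4 d=13 new=(20,15) → add node 5 parent=4 cost=20
6. q=(10,0) nearest=1 d=5 new=(10,0) → add node 6 parent=1 cost=10
7. q=(15,10) nearest=4 d=0 → coincident, reject
8. q=(21,4) nearest=4 d=6 new=(20,5) → add node 7 parent=4 cost=20
9. q=(14,2) nearest=6 d=4 new=(14,2) → add node 8 parent=6 cost=14
10. q=(7,3) nearest=1 d=2 new=(7,3) → add node 9 parent=1 cost=7
11. q=(43,1) nearest=5 d=23 new=(25,10) → add node 10 parent=5 cost=25
12. q=(0,11) nearest=1 d=6 new=(0,10) → add node 11 parent=1 cost=10

Node count: 12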